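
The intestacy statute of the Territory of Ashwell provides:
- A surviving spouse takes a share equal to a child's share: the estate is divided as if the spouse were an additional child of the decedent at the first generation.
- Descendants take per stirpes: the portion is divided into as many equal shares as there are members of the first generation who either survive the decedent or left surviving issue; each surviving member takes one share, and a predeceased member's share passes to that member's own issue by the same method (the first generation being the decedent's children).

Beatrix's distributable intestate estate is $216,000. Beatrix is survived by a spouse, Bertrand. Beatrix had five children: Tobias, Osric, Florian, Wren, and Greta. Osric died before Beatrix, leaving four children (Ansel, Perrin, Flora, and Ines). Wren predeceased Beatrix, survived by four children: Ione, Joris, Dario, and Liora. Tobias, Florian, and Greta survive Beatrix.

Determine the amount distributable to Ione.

The spouse counts as an additional share at the children's level, so there are 6 primary shares of $36,000. Bertrand takes one such share ($36,000).
The children's combined portion ($180,000) is divided into 5 shares of $36,000: Tobias, Florian, and Greta each take $36,000; Osric's $36,000 share passes to Osric's issue; Wren's $36,000 share passes to Wren's issue.
Osric's share ($36,000) is divided into 4 shares of $9,000: Ansel, Perrin, Flora, and Ines each take $9,000.
Wren's share ($36,000) is divided into 4 shares of $9,000: Ione, Joris, Dario, and Liora each take $9,000.

Ione receives $9,000.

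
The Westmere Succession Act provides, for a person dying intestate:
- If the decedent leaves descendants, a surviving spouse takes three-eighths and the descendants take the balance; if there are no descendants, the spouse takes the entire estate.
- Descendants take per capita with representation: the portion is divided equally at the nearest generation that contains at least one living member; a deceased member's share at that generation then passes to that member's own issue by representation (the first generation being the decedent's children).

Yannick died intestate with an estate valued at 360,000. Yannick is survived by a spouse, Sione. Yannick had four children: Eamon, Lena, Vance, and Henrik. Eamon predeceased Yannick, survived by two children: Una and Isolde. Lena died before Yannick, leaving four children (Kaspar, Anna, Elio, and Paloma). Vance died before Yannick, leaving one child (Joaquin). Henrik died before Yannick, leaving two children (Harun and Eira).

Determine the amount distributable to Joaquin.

Sione takes three-eighths of 360,000 = 135,000. The remaining 225,000 passes to the descendants.
No child survives, so the initial division is made at the grandchildren's generation.
The descendants' portion (225,000) is divided into 9 shares of 25,000: Una, Isolde, Kaspar, Anna, Elio, Paloma, Joaquin, Harun, and Eira each take 25,000.

Joaquin receives 25,000.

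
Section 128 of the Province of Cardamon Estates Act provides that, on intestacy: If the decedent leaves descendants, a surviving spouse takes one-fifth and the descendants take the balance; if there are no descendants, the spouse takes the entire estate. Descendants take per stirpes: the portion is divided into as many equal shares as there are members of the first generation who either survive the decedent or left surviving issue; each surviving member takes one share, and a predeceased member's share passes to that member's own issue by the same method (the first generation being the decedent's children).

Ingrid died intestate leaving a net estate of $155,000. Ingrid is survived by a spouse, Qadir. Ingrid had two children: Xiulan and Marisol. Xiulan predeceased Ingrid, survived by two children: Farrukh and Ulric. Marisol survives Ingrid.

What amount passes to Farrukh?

Farrukh receives $31,000.

Qadir takes one-fifth of $155,000 = $31,000. The remaining $124,000 passes to the descendants.
The descendants' portion ($124,000) is divided into 2 shares of $62,000: Marisol takes $62,000; Xiulan's $62,000 share passes to Xiulan's issue.
Xiulan's share ($62,000) is divided into 2 shares of $31,000: Farrukh and Ulric each take $31,000.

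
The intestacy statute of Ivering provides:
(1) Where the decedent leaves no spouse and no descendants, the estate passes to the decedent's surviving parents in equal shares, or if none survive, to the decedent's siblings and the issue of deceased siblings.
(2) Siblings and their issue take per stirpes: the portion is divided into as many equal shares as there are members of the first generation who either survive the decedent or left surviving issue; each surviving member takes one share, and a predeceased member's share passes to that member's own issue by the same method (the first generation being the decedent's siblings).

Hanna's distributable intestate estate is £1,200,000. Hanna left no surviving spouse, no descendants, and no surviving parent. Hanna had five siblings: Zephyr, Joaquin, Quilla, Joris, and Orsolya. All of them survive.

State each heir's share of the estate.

The entire £1,200,000 passes to the siblings and their issue.
That amount (£1,200,000) is divided into 5 shares of £240,000: Zephyr, Joaquin, Quilla, Joris, and Orsolya each take £240,000.

Zephyr: £240,000; Joaquin: £240,000; Quilla: £240,000; Joris: £240,000; Orsolya: £240,000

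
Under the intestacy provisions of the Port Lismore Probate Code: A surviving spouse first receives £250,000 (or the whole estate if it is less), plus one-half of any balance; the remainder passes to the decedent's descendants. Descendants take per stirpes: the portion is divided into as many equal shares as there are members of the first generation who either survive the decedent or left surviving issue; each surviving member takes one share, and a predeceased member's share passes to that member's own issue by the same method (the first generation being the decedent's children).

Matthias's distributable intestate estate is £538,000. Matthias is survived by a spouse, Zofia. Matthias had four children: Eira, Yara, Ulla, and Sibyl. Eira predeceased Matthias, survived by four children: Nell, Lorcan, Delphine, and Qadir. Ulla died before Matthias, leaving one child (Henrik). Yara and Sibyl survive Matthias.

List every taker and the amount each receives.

Zofia first takes £250,000, leaving a balance of £288,000. Zofia then takes one-half of the balance (£144,000), for a total of £394,000. The remaining £144,000 passes to the descendants.
The descendants' portion (£144,000) is divided into 4 shares of £36,000: Yara and Sibyl each take £36,000; Eira's £36,000 share passes to Eira's issue; Ulla's £36,000 share passes to Ulla's issue.
Eira's share (£36,000) is divided into 4 shares of £9,000: Nell, Lorcan, Delphine, and Qadir each take £9,000.
Ulla's share (£36,000) passes entirely to Henrik.

Zofia: £394,000; Nell: £9,000; Lorcan: £9,000; Delphine: £9,000; Qadir: £9,000; Yara: £36,000; Henrik: £36,000; Sibyl: £36,000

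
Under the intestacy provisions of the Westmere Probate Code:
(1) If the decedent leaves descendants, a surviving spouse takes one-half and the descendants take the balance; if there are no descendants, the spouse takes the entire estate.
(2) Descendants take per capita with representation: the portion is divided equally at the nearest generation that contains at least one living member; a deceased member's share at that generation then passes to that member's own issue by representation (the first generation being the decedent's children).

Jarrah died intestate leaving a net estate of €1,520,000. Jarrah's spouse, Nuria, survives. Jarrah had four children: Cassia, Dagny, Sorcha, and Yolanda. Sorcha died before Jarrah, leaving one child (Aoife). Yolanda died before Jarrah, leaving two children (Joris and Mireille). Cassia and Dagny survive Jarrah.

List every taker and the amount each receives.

Nuria: €760,000; Cassia: €190,000; Dagny: €190,000; Aoife: €190,000; Joris: €95,000; Mireille: €95,000

Nuria takes one-half of €1,520,000 = €760,000. The remaining €760,000 passes to the descendants.
The descendants' portion (€760,000) is divided into 4 shares of €190,000: Cassia and Dagny each take €190,000; Sorcha's €190,000 share passes to Sorcha's issue; Yolanda's €190,000 share passes to Yolanda's issue.
Sorcha's share (€190,000) passes entirely to Aoife.
Yolanda's share (€190,000) is divided into 2 shares of €95,000: Joris and Mireille each take €95,000.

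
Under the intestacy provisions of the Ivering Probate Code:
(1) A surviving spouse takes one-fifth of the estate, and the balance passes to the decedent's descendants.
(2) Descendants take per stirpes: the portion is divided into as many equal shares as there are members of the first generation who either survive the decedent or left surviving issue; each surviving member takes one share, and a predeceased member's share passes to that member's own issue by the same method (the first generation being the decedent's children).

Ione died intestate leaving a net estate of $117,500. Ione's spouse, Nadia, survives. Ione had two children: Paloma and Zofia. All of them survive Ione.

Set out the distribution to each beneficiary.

Nadia: $23,500; Paloma: $47,000; Zofia: $47,000

Nadia takes one-fifth of $117,500 = $23,500. The remaining $94,000 passes to the descendants.
The descendants' portion ($94,000) is divided into 2 shares of $47,000: Paloma and Zofia each take $47,000.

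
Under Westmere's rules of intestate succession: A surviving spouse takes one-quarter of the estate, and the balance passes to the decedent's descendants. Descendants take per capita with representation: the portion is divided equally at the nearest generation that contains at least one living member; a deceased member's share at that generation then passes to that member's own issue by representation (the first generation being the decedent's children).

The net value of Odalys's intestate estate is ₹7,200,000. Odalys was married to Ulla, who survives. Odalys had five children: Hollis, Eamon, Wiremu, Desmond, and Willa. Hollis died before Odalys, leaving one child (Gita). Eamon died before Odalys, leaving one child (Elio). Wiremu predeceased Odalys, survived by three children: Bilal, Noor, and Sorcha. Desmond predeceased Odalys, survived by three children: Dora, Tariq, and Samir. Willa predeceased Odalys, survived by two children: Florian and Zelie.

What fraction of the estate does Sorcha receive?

Ulla takes one-quarter of ₹7,200,000 = ₹1,800,000. The remaining ₹5,400,000 passes to the descendants.
No child survives, so the initial division is made at the grandchildren's generation.
The descendants' portion (₹5,400,000) is divided into 10 shares of ₹540,000: Gita, Elio, Bilal, Noor, Sorcha, Dora, Tariq, Samir, Florian, and Zelie each take ₹540,000.

Sorcha receives 3/40 of the estate.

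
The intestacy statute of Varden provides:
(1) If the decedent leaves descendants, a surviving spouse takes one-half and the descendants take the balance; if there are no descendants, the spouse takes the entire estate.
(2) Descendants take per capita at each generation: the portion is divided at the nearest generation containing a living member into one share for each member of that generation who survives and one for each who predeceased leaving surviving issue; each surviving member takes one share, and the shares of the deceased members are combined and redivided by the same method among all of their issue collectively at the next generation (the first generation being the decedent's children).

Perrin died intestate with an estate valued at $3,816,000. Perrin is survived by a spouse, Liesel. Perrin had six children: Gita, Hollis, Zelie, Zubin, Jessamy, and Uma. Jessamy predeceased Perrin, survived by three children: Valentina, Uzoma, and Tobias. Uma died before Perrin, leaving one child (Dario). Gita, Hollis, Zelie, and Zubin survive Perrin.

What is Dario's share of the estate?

Liesel takes one-half of $3,816,000 = $1,908,000. The remaining $1,908,000 passes to the descendants.
The descendants' portion ($1,908,000) is divided at the children's generation into 6 shares of $318,000. Gita, Hollis, Zelie, and Zubin each take $318,000. The 2 shares of the deceased (Jessamy and Uma) are combined into a pool of $636,000.
That pool ($636,000) is divided at the grandchildren's generation equally among Valentina, Uzoma, Tobias, and Dario: $159,000 each.

Dario receives $159,000.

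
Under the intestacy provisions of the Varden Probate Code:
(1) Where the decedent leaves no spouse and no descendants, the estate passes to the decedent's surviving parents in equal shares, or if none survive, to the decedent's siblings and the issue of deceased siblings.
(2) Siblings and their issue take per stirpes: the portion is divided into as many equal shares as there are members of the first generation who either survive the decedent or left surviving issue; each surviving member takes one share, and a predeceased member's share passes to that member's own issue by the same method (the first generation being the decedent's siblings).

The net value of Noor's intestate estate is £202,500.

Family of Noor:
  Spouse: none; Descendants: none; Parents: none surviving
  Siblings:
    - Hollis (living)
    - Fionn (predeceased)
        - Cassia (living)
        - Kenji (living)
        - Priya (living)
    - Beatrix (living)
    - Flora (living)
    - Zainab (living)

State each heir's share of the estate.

The entire £202,500 passes to the siblings and their issue.
That amount (£202,500) is divided into 5 shares of £40,500: Hollis, Beatrix, Flora, and Zainab each take £40,500; Fionn's £40,500 share passes to Fionn's issue.
Fionn's share (£40,500) is divided into 3 shares of £13,500: Cassia, Kenji, and Priya each take £13,500.

Hollis: £40,500; Cassia: £13,500; Kenji: £13,500; Priya: £13,500; Beatrix: £40,500; Flora: £40,500; Zainab: £40,500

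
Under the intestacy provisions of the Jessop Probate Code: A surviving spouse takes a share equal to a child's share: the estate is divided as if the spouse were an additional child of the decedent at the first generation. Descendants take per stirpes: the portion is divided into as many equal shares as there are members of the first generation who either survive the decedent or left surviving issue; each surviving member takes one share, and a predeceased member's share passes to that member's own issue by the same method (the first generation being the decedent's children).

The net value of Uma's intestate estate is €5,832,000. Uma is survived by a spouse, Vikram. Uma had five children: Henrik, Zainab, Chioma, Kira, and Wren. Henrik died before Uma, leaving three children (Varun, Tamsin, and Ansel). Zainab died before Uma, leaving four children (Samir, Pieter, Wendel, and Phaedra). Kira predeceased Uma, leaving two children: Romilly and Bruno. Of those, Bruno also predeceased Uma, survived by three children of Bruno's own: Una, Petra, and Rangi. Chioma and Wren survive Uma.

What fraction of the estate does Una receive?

Una receives 1/36 of the estate.

The spouse counts as an additional share at the children's level, so there are 6 primary shares of €972,000. Vikram takes one such share (€972,000).
The children's combined portion (€4,860,000) is divided into 5 shares of €972,000: Chioma and Wren each take €972,000; Henrik's €972,000 share passes to Henrik's issue; Zainab's €972,000 share passes to Zainab's issue; Kira's €972,000 share passes to Kira's issue.
Henrik's share (€972,000) is divided into 3 shares of €324,000: Varun, Tamsin, and Ansel each take €324,000.
Zainab's share (€972,000) is divided into 4 shares of €243,000: Samir, Pieter, Wendel, and Phaedra each take €243,000.
Kira's share (€972,000) is divided into 2 shares of €486,000: Romilly takes €486,000; Bruno's €486,000 share passes to Bruno's issue.
Bruno's share (€486,000) is divided into 3 shares of €162,000: Una, Petra, and Rangi each take €162,000.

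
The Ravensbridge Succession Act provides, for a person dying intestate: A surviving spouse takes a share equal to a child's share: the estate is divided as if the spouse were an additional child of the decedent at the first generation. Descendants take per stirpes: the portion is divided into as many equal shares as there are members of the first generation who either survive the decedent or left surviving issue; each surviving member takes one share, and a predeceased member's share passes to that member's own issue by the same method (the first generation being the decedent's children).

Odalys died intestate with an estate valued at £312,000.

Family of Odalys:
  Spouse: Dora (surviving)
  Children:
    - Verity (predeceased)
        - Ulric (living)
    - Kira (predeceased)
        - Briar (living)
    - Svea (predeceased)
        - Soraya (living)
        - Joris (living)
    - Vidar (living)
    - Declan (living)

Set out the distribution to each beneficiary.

The spouse counts as an additional share at the children's level, so there are 6 primary shares of £52,000. Dora takes one such share (£52,000).
The children's combined portion (£260,000) is divided into 5 shares of £52,000: Vidar and Declan each take £52,000; Verity's £52,000 share passes to Verity's issue; Kira's £52,000 share passes to Kira's issue; Svea's £52,000 share passes to Svea's issue.
Verity's share (£52,000) passes entirely to Ulric.
Kira's share (£52,000) passes entirely to Briar.
Svea's share (£52,000) is divided into 2 shares of £26,000: Soraya and Joris each take £26,000.

Dora: £52,000; Ulric: £52,000; Briar: £52,000; Soraya: £26,000; Joris: £26,000; Vidar: £52,000; Declan: £52,000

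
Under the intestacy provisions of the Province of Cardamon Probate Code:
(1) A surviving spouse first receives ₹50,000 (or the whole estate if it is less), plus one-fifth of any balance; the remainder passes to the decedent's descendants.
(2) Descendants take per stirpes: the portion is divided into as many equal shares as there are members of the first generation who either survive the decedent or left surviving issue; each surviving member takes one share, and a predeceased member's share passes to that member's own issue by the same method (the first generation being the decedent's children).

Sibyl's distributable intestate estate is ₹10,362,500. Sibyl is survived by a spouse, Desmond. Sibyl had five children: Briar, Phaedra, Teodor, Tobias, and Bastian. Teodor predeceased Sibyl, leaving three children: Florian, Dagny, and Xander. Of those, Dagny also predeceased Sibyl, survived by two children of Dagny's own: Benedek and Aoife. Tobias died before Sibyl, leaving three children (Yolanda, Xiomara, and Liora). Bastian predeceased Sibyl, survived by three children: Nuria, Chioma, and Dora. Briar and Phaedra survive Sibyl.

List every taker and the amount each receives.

Desmond: ₹2,112,500; Briar: ₹1,650,000; Phaedra: ₹1,650,000; Florian: ₹550,000; Benedek: ₹275,000; Aoife: ₹275,000; Xander: ₹550,000; Yolanda: ₹550,000; Xiomara: ₹550,000; Liora: ₹550,000; Nuria: ₹550,000; Chioma: ₹550,000; Dora: ₹550,000

Desmond first takes ₹50,000, leaving a balance of ₹10,312,500. Desmond then takes one-fifth of the balance (₹2,062,500), for a total of ₹2,112,500. The remaining ₹8,250,000 passes to the descendants.
The descendants' portion (₹8,250,000) is divided into 5 shares of ₹1,650,000: Briar and Phaedra each take ₹1,650,000; Teodor's ₹1,650,000 share passes to Teodor's issue; Tobias's ₹1,650,000 share passes to Tobias's issue; Bastian's ₹1,650,000 share passes to Bastian's issue.
Teodor's share (₹1,650,000) is divided into 3 shares of ₹550,000: Florian and Xander each take ₹550,000; Dagny's ₹550,000 share passes to Dagny's issue.
Dagny's share (₹550,000) is divided into 2 shares of ₹275,000: Benedek and Aoife each take ₹275,000.
Tobias's share (₹1,650,000) is divided into 3 shares of ₹550,000: Yolanda, Xiomara, and Liora each take ₹550,000.
Bastian's share (₹1,650,000) is divided into 3 shares of ₹550,000: Nuria, Chioma, and Dora each take ₹550,000.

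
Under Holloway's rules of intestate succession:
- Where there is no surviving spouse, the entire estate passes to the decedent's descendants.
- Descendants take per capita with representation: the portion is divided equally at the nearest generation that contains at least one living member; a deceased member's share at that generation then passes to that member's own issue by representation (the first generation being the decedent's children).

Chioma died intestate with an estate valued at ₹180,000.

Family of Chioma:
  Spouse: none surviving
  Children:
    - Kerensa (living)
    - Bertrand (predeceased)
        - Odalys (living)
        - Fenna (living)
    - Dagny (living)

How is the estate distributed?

Kerensa: ₹60,000; Odalys: ₹30,000; Fenna: ₹30,000; Dagny: ₹60,000

The entire ₹180,000 passes to the descendants.
That amount (₹180,000) is divided into 3 shares of ₹60,000: Kerensa and Dagny each take ₹60,000; Bertrand's ₹60,000 share passes to Bertrand's issue.
Bertrand's share (₹60,000) is divided into 2 shares of ₹30,000: Odalys and Fenna each take ₹30,000.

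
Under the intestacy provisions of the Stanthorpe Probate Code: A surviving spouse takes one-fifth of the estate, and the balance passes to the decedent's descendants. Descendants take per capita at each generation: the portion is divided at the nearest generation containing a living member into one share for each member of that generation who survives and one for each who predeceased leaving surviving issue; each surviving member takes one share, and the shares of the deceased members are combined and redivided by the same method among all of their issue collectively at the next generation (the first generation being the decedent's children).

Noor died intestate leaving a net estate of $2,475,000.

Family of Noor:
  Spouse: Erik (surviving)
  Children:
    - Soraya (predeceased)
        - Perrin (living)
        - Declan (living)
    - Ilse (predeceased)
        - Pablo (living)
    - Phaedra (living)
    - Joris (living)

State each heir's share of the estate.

Erik takes one-fifth of $2,475,000 = $495,000. The remaining $1,980,000 passes to the descendants.
The descendants' portion ($1,980,000) is divided at the children's generation into 4 shares of $495,000. Phaedra and Joris each take $495,000. The 2 shares of the deceased (Soraya and Ilse) are combined into a pool of $990,000.
That pool ($990,000) is divided at the grandchildren's generation equally among Perrin, Declan, and Pablo: $330,000 each.

Erik: $495,000; Perrin: $330,000; Declan: $330,000; Pablo: $330,000; Phaedra: $495,000; Joris: $495,000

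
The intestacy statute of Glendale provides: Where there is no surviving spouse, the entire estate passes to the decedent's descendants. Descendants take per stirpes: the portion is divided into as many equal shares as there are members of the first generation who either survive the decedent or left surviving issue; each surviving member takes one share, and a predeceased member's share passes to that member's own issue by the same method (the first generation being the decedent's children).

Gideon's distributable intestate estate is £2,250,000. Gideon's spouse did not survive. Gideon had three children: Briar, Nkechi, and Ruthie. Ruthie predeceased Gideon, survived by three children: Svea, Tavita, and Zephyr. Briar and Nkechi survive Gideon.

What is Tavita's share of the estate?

The entire £2,250,000 passes to the descendants.
That amount (£2,250,000) is divided into 3 shares of £750,000: Briar and Nkechi each take £750,000; Ruthie's £750,000 share passes to Ruthie's issue.
Ruthie's share (£750,000) is divided into 3 shares of £250,000: Svea, Tavita, and Zephyr each take £250,000.

Tavita receives £250,000.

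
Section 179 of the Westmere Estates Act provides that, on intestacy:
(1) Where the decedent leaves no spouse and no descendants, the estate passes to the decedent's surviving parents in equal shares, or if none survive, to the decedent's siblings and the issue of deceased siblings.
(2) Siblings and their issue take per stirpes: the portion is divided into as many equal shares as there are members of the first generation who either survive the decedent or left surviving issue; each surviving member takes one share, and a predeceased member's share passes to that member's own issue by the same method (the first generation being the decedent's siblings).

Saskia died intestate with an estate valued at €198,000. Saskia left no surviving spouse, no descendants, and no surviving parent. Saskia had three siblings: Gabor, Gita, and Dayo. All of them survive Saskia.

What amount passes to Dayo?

Dayo receives €66,000.

The entire €198,000 passes to the siblings and their issue.
That amount (€198,000) is divided into 3 shares of €66,000: Gabor, Gita, and Dayo each take €66,000.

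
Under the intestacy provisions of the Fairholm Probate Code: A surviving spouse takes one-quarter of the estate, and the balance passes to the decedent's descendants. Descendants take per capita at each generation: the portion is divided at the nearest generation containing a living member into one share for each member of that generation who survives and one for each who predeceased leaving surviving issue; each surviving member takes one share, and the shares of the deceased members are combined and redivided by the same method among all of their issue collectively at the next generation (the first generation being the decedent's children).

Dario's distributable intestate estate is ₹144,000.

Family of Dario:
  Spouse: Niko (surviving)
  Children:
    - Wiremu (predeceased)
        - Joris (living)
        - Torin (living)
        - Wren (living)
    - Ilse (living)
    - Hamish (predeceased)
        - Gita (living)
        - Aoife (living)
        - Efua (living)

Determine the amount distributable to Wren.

Niko takes one-quarter of ₹144,000 = ₹36,000. The remaining ₹108,000 passes to the descendants.
The descendants' portion (₹108,000) is divided at the children's generation into 3 shares of ₹36,000. Ilse takes ₹36,000. The 2 shares of the deceased (Wiremu and Hamish) are combined into a pool of ₹72,000.
That pool (₹72,000) is divided at the grandchildren's generation equally among Joris, Torin, Wren, Gita, Aoife, and Efua: ₹12,000 each.

Wren receives ₹12,000.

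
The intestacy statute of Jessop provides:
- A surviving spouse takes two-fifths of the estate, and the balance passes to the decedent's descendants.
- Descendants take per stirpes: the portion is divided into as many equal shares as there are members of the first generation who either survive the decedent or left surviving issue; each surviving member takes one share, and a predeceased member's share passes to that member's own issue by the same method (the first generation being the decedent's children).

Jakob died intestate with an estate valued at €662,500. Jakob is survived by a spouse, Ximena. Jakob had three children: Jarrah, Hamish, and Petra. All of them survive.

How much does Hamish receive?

Hamish receives €132,500.

Ximena takes two-fifths of €662,500 = €265,000. The remaining €397,500 passes to the descendants.
The descendants' portion (€397,500) is divided into 3 shares of €132,500: Jarrah, Hamish, and Petra each take €132,500.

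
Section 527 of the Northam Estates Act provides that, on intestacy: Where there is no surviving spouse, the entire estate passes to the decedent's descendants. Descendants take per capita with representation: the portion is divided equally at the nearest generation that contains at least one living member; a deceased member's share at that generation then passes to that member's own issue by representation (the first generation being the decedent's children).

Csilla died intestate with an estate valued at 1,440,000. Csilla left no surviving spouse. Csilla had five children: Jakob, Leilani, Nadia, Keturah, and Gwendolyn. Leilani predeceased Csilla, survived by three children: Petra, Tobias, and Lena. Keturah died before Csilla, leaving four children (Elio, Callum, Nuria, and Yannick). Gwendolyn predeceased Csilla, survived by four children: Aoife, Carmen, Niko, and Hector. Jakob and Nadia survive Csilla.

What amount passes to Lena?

The entire 1,440,000 passes to the descendants.
That amount (1,440,000) is divided into 5 shares of 288,000: Jakob and Nadia each take 288,000; Leilani's 288,000 share passes to Leilani's issue; Keturah's 288,000 share passes to Keturah's issue; Gwendolyn's 288,000 share passes to Gwendolyn's issue.
Leilani's share (288,000) is divided into 3 shares of 96,000: Petra, Tobias, and Lena each take 96,000.
Keturah's share (288,000) is divided into 4 shares of 72,000: Elio, Callum, Nuria, and Yannick each take 72,000.
Gwendolyn's share (288,000) is divided into 4 shares of 72,000: Aoife, Carmen, Niko, and Hector each take 72,000.

Lena receives 96,000.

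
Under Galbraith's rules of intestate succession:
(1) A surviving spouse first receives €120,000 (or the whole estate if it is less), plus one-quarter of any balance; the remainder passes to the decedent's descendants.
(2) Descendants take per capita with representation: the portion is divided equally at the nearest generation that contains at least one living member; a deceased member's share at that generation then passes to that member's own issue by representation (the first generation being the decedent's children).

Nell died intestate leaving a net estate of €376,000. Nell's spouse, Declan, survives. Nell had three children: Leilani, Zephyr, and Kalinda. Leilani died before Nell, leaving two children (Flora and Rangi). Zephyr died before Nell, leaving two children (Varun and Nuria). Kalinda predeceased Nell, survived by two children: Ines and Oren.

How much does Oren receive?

Declan first takes €120,000, leaving a balance of €256,000. Declan then takes one-quarter of the balance (€64,000), for a total of €184,000. The remaining €192,000 passes to the descendants.
No child survives, so the initial division is made at the grandchildren's generation.
The descendants' portion (€192,000) is divided into 6 shares of €32,000: Flora, Rangi, Varun, Nuria, Ines, and Oren each take €32,000.

Oren receives €32,000.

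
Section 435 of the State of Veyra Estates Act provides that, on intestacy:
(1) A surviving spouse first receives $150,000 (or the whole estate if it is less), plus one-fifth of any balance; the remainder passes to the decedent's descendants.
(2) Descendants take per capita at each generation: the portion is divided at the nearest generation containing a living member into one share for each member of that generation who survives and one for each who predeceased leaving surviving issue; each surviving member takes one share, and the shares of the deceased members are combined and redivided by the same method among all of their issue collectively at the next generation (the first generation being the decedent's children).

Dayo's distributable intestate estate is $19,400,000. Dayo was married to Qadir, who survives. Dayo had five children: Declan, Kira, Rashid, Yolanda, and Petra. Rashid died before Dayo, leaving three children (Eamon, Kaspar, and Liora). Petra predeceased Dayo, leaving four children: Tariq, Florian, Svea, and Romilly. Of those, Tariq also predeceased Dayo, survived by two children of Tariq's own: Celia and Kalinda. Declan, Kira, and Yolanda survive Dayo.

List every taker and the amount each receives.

Qadir first takes $150,000, leaving a balance of $19,250,000. Qadir then takes one-fifth of the balance ($3,850,000), for a total of $4,000,000. The remaining $15,400,000 passes to the descendants.
The descendants' portion ($15,400,000) is divided at the children's generation into 5 shares of $3,080,000. Declan, Kira, and Yolanda each take $3,080,000. The 2 shares of the deceased (Rashid and Petra) are combined into a pool of $6,160,000.
That pool ($6,160,000) is divided at the grandchildren's generation into 7 shares of $880,000. Eamon, Kaspar, Liora, Florian, Svea, and Romilly each take $880,000. The remaining share for the deceased Tariq ($880,000) is carried to the next generation.
That pool ($880,000) is divided at the great-grandchildren's generation equally among Celia and Kalinda: $440,000 each.

Qadir: $4,000,000; Declan: $3,080,000; Kira: $3,080,000; Eamon: $880,000; Kaspar: $880,000; Liora: $880,000; Yolanda: $3,080,000; Celia: $440,000; Kalinda: $440,000; Florian: $880,000; Svea: $880,000; Romilly: $880,000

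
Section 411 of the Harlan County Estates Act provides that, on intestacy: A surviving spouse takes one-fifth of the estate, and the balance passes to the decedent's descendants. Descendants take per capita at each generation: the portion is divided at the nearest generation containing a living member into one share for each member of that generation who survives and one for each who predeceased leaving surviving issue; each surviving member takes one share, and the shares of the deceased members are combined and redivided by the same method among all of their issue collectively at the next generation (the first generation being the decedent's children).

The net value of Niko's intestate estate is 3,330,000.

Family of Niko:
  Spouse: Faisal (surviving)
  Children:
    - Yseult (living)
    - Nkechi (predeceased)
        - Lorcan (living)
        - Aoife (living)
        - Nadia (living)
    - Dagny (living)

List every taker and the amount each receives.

Faisal: 666,000; Yseult: 888,000; Lorcan: 296,000; Aoife: 296,000; Nadia: 296,000; Dagny: 888,000

Faisal takes one-fifth of 3,330,000 = 666,000. The remaining 2,664,000 passes to the descendants.
The descendants' portion (2,664,000) is divided at the children's generation into 3 shares of 888,000. Yseult and Dagny each take 888,000. The remaining share for the deceased Nkechi (888,000) is carried to the next generation.
That pool (888,000) is divided at the grandchildren's generation equally among Lorcan, Aoife, and Nadia: 296,000 each.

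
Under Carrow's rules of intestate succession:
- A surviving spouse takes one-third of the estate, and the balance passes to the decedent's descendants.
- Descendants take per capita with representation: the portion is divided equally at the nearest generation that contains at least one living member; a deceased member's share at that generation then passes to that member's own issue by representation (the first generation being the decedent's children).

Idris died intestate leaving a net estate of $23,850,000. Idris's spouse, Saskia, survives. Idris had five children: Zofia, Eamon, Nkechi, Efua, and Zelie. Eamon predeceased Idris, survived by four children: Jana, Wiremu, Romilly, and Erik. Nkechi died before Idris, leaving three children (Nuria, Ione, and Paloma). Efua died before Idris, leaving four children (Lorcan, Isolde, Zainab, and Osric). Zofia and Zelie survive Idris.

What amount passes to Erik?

Erik receives $795,000.

Saskia takes one-third of $23,850,000 = $7,950,000. The remaining $15,900,000 passes to the descendants.
The descendants' portion ($15,900,000) is divided into 5 shares of $3,180,000: Zofia and Zelie each take $3,180,000; Eamon's $3,180,000 share passes to Eamon's issue; Nkechi's $3,180,000 share passes to Nkechi's issue; Efua's $3,180,000 share passes to Efua's issue.
Eamon's share ($3,180,000) is divided into 4 shares of $795,000: Jana, Wiremu, Romilly, and Erik each take $795,000.
Nkechi's share ($3,180,000) is divided into 3 shares of $1,060,000: Nuria, Ione, and Paloma each take $1,060,000.
Efua's share ($3,180,000) is divided into 4 shares of $795,000: Lorcan, Isolde, Zainab, and Osric each take $795,000.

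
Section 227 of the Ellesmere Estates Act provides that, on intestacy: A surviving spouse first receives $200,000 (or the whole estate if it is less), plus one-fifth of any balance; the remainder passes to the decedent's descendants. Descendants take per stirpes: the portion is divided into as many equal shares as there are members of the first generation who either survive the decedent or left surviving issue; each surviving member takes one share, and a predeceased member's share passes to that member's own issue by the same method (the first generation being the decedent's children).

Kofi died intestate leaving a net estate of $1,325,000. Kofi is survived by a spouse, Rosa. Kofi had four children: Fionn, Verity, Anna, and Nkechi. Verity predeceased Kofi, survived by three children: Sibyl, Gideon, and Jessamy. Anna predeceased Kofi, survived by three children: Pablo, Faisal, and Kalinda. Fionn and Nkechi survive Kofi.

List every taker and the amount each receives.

Rosa first takes $200,000, leaving a balance of $1,125,000. Rosa then takes one-fifth of the balance ($225,000), for a total of $425,000. The remaining $900,000 passes to the descendants.
The descendants' portion ($900,000) is divided into 4 shares of $225,000: Fionn and Nkechi each take $225,000; Verity's $225,000 share passes to Verity's issue; Anna's $225,000 share passes to Anna's issue.
Verity's share ($225,000) is divided into 3 shares of $75,000: Sibyl, Gideon, and Jessamy each take $75,000.
Anna's share ($225,000) is divided into 3 shares of $75,000: Pablo, Faisal, and Kalinda each take $75,000.

Rosa: $425,000; Fionn: $225,000; Sibyl: $75,000; Gideon: $75,000; Jessamy: $75,000; Pablo: $75,000; Faisal: $75,000; Kalinda: $75,000; Nkechi: $225,000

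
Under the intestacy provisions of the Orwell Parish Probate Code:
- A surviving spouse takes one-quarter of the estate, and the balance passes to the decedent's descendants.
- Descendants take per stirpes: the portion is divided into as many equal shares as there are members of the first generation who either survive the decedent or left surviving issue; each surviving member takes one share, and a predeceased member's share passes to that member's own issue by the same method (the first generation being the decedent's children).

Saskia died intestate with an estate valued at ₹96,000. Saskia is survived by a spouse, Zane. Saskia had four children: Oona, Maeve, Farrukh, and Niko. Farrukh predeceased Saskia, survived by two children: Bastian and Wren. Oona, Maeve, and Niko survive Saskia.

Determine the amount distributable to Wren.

Zane takes one-quarter of ₹96,000 = ₹24,000. The remaining ₹72,000 passes to the descendants.
The descendants' portion (₹72,000) is divided into 4 shares of ₹18,000: Oona, Maeve, and Niko each take ₹18,000; Farrukh's ₹18,000 share passes to Farrukh's issue.
Farrukh's share (₹18,000) is divided into 2 shares of ₹9,000: Bastian and Wren each take ₹9,000.

Wren receives ₹9,000.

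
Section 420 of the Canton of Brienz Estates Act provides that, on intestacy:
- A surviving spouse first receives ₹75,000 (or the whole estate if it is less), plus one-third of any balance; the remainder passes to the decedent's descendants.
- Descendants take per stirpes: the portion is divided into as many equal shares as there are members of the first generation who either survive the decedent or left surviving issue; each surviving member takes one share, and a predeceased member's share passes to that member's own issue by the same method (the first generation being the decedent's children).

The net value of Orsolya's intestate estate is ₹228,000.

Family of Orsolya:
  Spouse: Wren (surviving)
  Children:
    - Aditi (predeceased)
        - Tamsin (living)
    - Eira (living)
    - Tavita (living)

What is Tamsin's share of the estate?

Tamsin receives ₹34,000.

Wren first takes ₹75,000, leaving a balance of ₹153,000. Wren then takes one-third of the balance (₹51,000), for a total of ₹126,000. The remaining ₹102,000 passes to the descendants.
The descendants' portion (₹102,000) is divided into 3 shares of ₹34,000: Eira and Tavita each take ₹34,000; Aditi's ₹34,000 share passes to Aditi's issue.
Aditi's share (₹34,000) passes entirely to Tamsin.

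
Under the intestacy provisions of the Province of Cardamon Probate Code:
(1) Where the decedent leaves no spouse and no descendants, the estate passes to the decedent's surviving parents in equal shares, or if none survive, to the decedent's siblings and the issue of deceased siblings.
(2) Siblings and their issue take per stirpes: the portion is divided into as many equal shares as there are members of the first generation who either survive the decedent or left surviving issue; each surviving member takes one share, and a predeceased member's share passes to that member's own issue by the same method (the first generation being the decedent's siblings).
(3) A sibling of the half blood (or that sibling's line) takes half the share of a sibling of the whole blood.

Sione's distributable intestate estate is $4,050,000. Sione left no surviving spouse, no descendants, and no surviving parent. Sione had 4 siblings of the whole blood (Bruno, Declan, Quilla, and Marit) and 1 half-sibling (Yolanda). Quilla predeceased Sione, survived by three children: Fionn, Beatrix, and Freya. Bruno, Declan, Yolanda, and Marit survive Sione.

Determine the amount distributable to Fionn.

Fionn receives $300,000.

The entire $4,050,000 passes to the siblings and their issue.
Counting each half-blood sibling's line as half a unit, there are 9/2 units in $4,050,000, so one unit is $900,000. Whole-blood lines (Bruno, Declan, Quilla, and Marit) take $900,000 each; half-blood lines (Yolanda) take $450,000 each.
Quilla's share ($900,000) is divided into 3 shares of $300,000: Fionn, Beatrix, and Freya each take $300,000.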